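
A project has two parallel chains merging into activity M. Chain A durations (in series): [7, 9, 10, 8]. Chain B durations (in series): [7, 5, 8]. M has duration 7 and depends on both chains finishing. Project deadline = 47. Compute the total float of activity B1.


Forward pass: ES(B1) = sum of predecessors on chain B = 0
EF = ES + duration = 0 + 7 = 7
Backward pass: LF(M) = deadline = 47; LS(M) = 47 - 7 = 40
LF(B1) = LS(M) - sum(successors on chain B) = 40 - 13 = 27
LS = LF - duration = 27 - 7 = 20
Total float = LS - ES = 20 - 0 = 20

20


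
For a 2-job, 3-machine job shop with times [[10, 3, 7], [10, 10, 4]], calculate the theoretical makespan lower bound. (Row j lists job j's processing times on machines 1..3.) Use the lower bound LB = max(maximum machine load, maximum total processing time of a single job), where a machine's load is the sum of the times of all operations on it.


Machine loads:
  Machine 1: 10 + 10 = 20
  Machine 2: 3 + 10 = 13
  Machine 3: 7 + 4 = 11
Max machine load = 20
Job totals:
  Job 1: 20
  Job 2: 24
Max job total = 24
Lower bound = max(20, 24) = 24

24


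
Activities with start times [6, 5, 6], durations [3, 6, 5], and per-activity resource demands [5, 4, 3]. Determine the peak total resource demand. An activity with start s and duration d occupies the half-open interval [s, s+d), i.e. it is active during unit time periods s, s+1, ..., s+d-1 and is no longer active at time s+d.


Each activity i is active on [start_i, start_i + duration_i).
Compute total resource usage per time slot:
  t=0: active resources = [], total = 0
  t=1: active resources = [], total = 0
  t=2: active resources = [], total = 0
  t=3: active resources = [], total = 0
  t=4: active resources = [], total = 0
  t=5: active resources = [4], total = 4
  t=6: active resources = [5, 4, 3], total = 12
  t=7: active resources = [5, 4, 3], total = 12
  t=8: active resources = [5, 4, 3], total = 12
  t=9: active resources = [4, 3], total = 7
  t=10: active resources = [4, 3], total = 7
Peak resource demand = 12

12


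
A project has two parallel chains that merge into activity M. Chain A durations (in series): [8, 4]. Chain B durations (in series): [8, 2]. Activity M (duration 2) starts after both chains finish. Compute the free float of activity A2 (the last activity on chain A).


ES(A2) = sum of predecessors on chain A = 8
EF(A2) = ES + duration = 8 + 4 = 12
Successor of A2 is M. ES(M) = max(sum(A), sum(B)) = max(12, 10) = 12
Free float = ES(successor) - EF(current) = 12 - 12 = 0

0


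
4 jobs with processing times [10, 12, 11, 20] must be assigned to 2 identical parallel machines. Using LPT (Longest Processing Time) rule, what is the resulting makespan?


Sort jobs in decreasing order (LPT): [20, 12, 11, 10]
Assign each job to the least loaded machine:
  Machine 1: jobs [20, 10], load = 30
  Machine 2: jobs [12, 11], load = 23
Makespan = max load = 30

30


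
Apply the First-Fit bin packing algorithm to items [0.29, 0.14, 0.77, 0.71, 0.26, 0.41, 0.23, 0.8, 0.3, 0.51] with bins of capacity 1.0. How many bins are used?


Place items sequentially using First-Fit:
  Item 0.29 -> new Bin 1
  Item 0.14 -> Bin 1 (now 0.43)
  Item 0.77 -> new Bin 2
  Item 0.71 -> new Bin 3
  Item 0.26 -> Bin 1 (now 0.69)
  Item 0.41 -> new Bin 4
  Item 0.23 -> Bin 1 (now 0.92)
  Item 0.8 -> new Bin 5
  Item 0.3 -> Bin 4 (now 0.71)
  Item 0.51 -> new Bin 6
Total bins used = 6

6


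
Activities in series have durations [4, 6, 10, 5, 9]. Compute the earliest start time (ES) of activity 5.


Activity 5 starts after activities 1 through 4 complete.
Predecessor durations: [4, 6, 10, 5]
ES = 4 + 6 + 10 + 5 = 25

25


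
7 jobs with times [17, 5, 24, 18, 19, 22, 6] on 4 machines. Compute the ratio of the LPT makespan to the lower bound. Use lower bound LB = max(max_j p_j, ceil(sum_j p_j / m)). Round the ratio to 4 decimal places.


LPT order: [24, 22, 19, 18, 17, 6, 5]
Machine loads after assignment: [24, 27, 25, 35]
LPT makespan = 35
Lower bound = max(max_job, ceil(total/4)) = max(24, 28) = 28
Ratio = 35 / 28 = 1.25

1.25


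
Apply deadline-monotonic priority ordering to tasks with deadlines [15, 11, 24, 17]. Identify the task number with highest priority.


Sort tasks by relative deadline (ascending):
  Task 2: deadline = 11
  Task 1: deadline = 15
  Task 4: deadline = 17
  Task 3: deadline = 24
Priority order (highest first): [2, 1, 4, 3]
Highest priority task = 2

2


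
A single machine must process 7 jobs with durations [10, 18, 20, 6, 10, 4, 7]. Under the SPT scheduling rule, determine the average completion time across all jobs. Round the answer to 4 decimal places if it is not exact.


Sort jobs by processing time (SPT order): [4, 6, 7, 10, 10, 18, 20]
Compute completion times sequentially:
  Job 1: processing = 4, completes at 4
  Job 2: processing = 6, completes at 10
  Job 3: processing = 7, completes at 17
  Job 4: processing = 10, completes at 27
  Job 5: processing = 10, completes at 37
  Job 6: processing = 18, completes at 55
  Job 7: processing = 20, completes at 75
Sum of completion times = 225
Average completion time = 225/7 = 32.1429

32.1429


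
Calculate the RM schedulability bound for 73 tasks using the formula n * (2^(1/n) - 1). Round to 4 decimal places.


Compute 2^(1/73) = 1.0095403890
Subtract 1: 1.0095403890 - 1 = 0.0095403890
Multiply by n: 73 * 0.0095403890 = 0.6964483970
Round to 4 dp: 0.6964

0.6964


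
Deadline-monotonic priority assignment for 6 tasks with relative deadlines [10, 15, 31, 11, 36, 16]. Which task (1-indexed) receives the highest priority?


Sort tasks by relative deadline (ascending):
  Task 1: deadline = 10
  Task 4: deadline = 11
  Task 2: deadline = 15
  Task 6: deadline = 16
  Task 3: deadline = 31
  Task 5: deadline = 36
Priority order (highest first): [1, 4, 2, 6, 3, 5]
Highest priority task = 1

1


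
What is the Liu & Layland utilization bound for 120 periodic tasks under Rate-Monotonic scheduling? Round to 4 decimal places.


Compute 2^(1/120) = 1.0057929411
Subtract 1: 1.0057929411 - 1 = 0.0057929411
Multiply by n: 120 * 0.0057929411 = 0.6951529320
Round to 4 dp: 0.6952

0.6952


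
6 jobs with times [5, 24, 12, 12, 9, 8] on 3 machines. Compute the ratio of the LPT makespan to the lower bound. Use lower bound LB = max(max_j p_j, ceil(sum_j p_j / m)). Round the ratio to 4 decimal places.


LPT order: [24, 12, 12, 9, 8, 5]
Machine loads after assignment: [24, 21, 25]
LPT makespan = 25
Lower bound = max(max_job, ceil(total/3)) = max(24, 24) = 24
Ratio = 25 / 24 = 1.0417

1.0417


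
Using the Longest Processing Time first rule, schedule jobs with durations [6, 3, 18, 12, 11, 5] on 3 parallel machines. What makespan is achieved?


Sort jobs in decreasing order (LPT): [18, 12, 11, 6, 5, 3]
Assign each job to the least loaded machine:
  Machine 1: jobs [18], load = 18
  Machine 2: jobs [12, 5, 3], load = 20
  Machine 3: jobs [11, 6], load = 17
Makespan = max load = 20

20


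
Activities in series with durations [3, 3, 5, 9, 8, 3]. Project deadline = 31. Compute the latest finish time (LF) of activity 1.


LF(activity 1) = deadline - sum of successor durations
Successors: activities 2 through 6 with durations [3, 5, 9, 8, 3]
Sum of successor durations = 28
LF = 31 - 28 = 3

3


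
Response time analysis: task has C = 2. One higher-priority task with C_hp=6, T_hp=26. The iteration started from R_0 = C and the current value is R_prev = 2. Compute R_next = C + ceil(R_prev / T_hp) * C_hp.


R_next = C + ceil(R_prev / T_hp) * C_hp
ceil(2 / 26) = ceil(0.0769) = 1
Interference = 1 * 6 = 6
R_next = 2 + 6 = 8

8


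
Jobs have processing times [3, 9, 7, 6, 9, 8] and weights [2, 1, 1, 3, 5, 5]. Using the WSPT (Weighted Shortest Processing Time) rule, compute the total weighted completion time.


Compute p/w ratios and sort ascending (WSPT): [(3, 2), (8, 5), (9, 5), (6, 3), (7, 1), (9, 1)]
Compute weighted completion times:
  Job (p=3,w=2): C=3, w*C=2*3=6
  Job (p=8,w=5): C=11, w*C=5*11=55
  Job (p=9,w=5): C=20, w*C=5*20=100
  Job (p=6,w=3): C=26, w*C=3*26=78
  Job (p=7,w=1): C=33, w*C=1*33=33
  Job (p=9,w=1): C=42, w*C=1*42=42
Total weighted completion time = 314

314


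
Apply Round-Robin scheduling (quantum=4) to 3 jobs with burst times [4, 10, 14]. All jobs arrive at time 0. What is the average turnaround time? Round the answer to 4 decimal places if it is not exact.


Time quantum = 4
Execution trace:
  J1 runs 4 units, time = 4
  J2 runs 4 units, time = 8
  J3 runs 4 units, time = 12
  J2 runs 4 units, time = 16
  J3 runs 4 units, time = 20
  J2 runs 2 units, time = 22
  J3 runs 4 units, time = 26
  J3 runs 2 units, time = 28
Finish times: [4, 22, 28]
Average turnaround = 54/3 = 18.0

18.0


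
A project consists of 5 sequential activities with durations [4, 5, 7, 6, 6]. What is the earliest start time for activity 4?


Activity 4 starts after activities 1 through 3 complete.
Predecessor durations: [4, 5, 7]
ES = 4 + 5 + 7 = 16

16


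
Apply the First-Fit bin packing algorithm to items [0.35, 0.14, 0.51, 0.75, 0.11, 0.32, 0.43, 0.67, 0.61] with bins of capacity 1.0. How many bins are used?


Place items sequentially using First-Fit:
  Item 0.35 -> new Bin 1
  Item 0.14 -> Bin 1 (now 0.49)
  Item 0.51 -> Bin 1 (now 1.0)
  Item 0.75 -> new Bin 2
  Item 0.11 -> Bin 2 (now 0.86)
  Item 0.32 -> new Bin 3
  Item 0.43 -> Bin 3 (now 0.75)
  Item 0.67 -> new Bin 4
  Item 0.61 -> new Bin 5
Total bins used = 5

5


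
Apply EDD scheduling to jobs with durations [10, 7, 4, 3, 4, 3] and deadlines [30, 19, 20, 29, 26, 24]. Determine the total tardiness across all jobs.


Sort by due date (EDD order): [(7, 19), (4, 20), (3, 24), (4, 26), (3, 29), (10, 30)]
Compute completion times and tardiness:
  Job 1: p=7, d=19, C=7, tardiness=max(0,7-19)=0
  Job 2: p=4, d=20, C=11, tardiness=max(0,11-20)=0
  Job 3: p=3, d=24, C=14, tardiness=max(0,14-24)=0
  Job 4: p=4, d=26, C=18, tardiness=max(0,18-26)=0
  Job 5: p=3, d=29, C=21, tardiness=max(0,21-29)=0
  Job 6: p=10, d=30, C=31, tardiness=max(0,31-30)=1
Total tardiness = 1

1


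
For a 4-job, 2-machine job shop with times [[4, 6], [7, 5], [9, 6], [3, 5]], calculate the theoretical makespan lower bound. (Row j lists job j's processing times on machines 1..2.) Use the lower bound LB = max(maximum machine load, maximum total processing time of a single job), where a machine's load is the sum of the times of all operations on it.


Machine loads:
  Machine 1: 4 + 7 + 9 + 3 = 23
  Machine 2: 6 + 5 + 6 + 5 = 22
Max machine load = 23
Job totals:
  Job 1: 10
  Job 2: 12
  Job 3: 15
  Job 4: 8
Max job total = 15
Lower bound = max(23, 15) = 23

23


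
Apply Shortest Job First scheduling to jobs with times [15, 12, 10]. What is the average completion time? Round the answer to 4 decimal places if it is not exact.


SJF order (ascending): [10, 12, 15]
Completion times:
  Job 1: burst=10, C=10
  Job 2: burst=12, C=22
  Job 3: burst=15, C=37
Average completion = 69/3 = 23.0

23.0


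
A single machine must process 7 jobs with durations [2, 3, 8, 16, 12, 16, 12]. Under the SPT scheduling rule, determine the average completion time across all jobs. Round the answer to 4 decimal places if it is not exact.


Sort jobs by processing time (SPT order): [2, 3, 8, 12, 12, 16, 16]
Compute completion times sequentially:
  Job 1: processing = 2, completes at 2
  Job 2: processing = 3, completes at 5
  Job 3: processing = 8, completes at 13
  Job 4: processing = 12, completes at 25
  Job 5: processing = 12, completes at 37
  Job 6: processing = 16, completes at 53
  Job 7: processing = 16, completes at 69
Sum of completion times = 204
Average completion time = 204/7 = 29.1429

29.1429


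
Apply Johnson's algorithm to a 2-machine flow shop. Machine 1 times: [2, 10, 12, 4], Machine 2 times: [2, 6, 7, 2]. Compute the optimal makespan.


Apply Johnson's rule:
  Group 1 (a <= b): [(1, 2, 2)]
  Group 2 (a > b): [(3, 12, 7), (2, 10, 6), (4, 4, 2)]
Optimal job order: [1, 3, 2, 4]
Schedule:
  Job 1: M1 done at 2, M2 done at 4
  Job 3: M1 done at 14, M2 done at 21
  Job 2: M1 done at 24, M2 done at 30
  Job 4: M1 done at 28, M2 done at 32
Makespan = 32

32


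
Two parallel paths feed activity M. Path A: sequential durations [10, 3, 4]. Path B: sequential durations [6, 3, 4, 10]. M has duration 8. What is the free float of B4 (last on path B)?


ES(B4) = sum of predecessors on chain B = 13
EF(B4) = ES + duration = 13 + 10 = 23
Successor of B4 is M. ES(M) = max(sum(A), sum(B)) = max(17, 23) = 23
Free float = ES(successor) - EF(current) = 23 - 23 = 0

0


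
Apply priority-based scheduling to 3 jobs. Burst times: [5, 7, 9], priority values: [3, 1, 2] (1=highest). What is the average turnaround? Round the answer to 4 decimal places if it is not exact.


Sort by priority (ascending = highest first):
Order: [(1, 7), (2, 9), (3, 5)]
Completion times:
  Priority 1, burst=7, C=7
  Priority 2, burst=9, C=16
  Priority 3, burst=5, C=21
Average turnaround = 44/3 = 14.6667

14.6667


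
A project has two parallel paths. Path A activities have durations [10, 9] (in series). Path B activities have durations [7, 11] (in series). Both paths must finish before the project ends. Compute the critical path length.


Path A total = 10 + 9 = 19
Path B total = 7 + 11 = 18
Critical path = longest path = max(19, 18) = 19

19


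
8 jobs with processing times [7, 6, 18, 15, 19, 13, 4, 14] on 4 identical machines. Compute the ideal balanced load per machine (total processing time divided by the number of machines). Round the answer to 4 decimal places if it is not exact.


Total processing time = 7 + 6 + 18 + 15 + 19 + 13 + 4 + 14 = 96
Number of machines = 4
Ideal balanced load = 96 / 4 = 24.0

24.0


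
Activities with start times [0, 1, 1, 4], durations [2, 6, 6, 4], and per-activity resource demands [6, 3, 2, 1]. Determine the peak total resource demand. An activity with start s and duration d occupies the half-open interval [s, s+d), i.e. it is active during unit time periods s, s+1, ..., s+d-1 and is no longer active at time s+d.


Each activity i is active on [start_i, start_i + duration_i).
Compute total resource usage per time slot:
  t=0: active resources = [6], total = 6
  t=1: active resources = [6, 3, 2], total = 11
  t=2: active resources = [3, 2], total = 5
  t=3: active resources = [3, 2], total = 5
  t=4: active resources = [3, 2, 1], total = 6
  t=5: active resources = [3, 2, 1], total = 6
  t=6: active resources = [3, 2, 1], total = 6
  t=7: active resources = [1], total = 1
Peak resource demand = 11

11


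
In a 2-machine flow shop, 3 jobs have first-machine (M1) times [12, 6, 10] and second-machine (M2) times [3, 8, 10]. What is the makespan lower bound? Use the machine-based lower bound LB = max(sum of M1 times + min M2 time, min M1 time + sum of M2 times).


LB1 = sum(M1 times) + min(M2 times) = 28 + 3 = 31
LB2 = min(M1 times) + sum(M2 times) = 6 + 21 = 27
Lower bound = max(LB1, LB2) = max(31, 27) = 31

31


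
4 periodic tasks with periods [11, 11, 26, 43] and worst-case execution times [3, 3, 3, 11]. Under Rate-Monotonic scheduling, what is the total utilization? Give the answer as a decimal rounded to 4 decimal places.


Compute individual utilizations (exact fractions):
  Task 1: C/T = 3/11 (approx. 0.2727)
  Task 2: C/T = 3/11 (approx. 0.2727)
  Task 3: C/T = 3/26 (approx. 0.1154)
  Task 4: C/T = 11/43 (approx. 0.2558)
Total utilization U = 3/11 + 3/11 + 3/26 + 11/43 = 11273/12298
Rounded to 4 decimal places: U = 0.9167
RM (Liu & Layland) bound for 4 tasks = 0.756828; compare with U = 11273/12298 (approx. 0.916653)
bound < U <= 1, so the RM sufficient condition is not met (inconclusive; an exact test such as response-time analysis is needed).

0.9167


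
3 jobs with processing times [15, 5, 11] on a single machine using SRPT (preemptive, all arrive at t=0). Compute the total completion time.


Since all jobs arrive at t=0, SRPT equals SPT ordering.
SPT order: [5, 11, 15]
Completion times:
  Job 1: p=5, C=5
  Job 2: p=11, C=16
  Job 3: p=15, C=31
Total completion time = 5 + 16 + 31 = 52

52


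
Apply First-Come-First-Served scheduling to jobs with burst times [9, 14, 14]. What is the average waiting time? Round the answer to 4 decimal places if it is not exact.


FCFS order (as given): [9, 14, 14]
Waiting times:
  Job 1: wait = 0
  Job 2: wait = 9
  Job 3: wait = 23
Sum of waiting times = 32
Average waiting time = 32/3 = 10.6667

10.6667


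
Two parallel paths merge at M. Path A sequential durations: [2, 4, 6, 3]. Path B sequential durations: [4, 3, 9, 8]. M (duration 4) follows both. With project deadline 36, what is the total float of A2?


Forward pass: ES(A2) = sum of predecessors on chain A = 2
EF = ES + duration = 2 + 4 = 6
Backward pass: LF(M) = deadline = 36; LS(M) = 36 - 4 = 32
LF(A2) = LS(M) - sum(successors on chain A) = 32 - 9 = 23
LS = LF - duration = 23 - 4 = 19
Total float = LS - ES = 19 - 2 = 17

17


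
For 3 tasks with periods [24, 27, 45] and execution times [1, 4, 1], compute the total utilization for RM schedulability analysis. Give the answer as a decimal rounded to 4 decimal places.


Compute individual utilizations (exact fractions):
  Task 1: C/T = 1/24 (approx. 0.0417)
  Task 2: C/T = 4/27 (approx. 0.1481)
  Task 3: C/T = 1/45 (approx. 0.0222)
Total utilization U = 1/24 + 4/27 + 1/45 = 229/1080
Rounded to 4 decimal places: U = 0.2120
RM (Liu & Layland) bound for 3 tasks = 0.779763; compare with U = 229/1080 (approx. 0.212037)
U <= bound, so schedulable by RM sufficient condition.

0.2120


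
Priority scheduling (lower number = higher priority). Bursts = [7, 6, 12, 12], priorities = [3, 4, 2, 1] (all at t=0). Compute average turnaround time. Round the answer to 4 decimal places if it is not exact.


Sort by priority (ascending = highest first):
Order: [(1, 12), (2, 12), (3, 7), (4, 6)]
Completion times:
  Priority 1, burst=12, C=12
  Priority 2, burst=12, C=24
  Priority 3, burst=7, C=31
  Priority 4, burst=6, C=37
Average turnaround = 104/4 = 26.0

26.0


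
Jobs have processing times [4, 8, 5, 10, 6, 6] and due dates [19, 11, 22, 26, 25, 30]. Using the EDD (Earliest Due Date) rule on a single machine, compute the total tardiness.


Sort by due date (EDD order): [(8, 11), (4, 19), (5, 22), (6, 25), (10, 26), (6, 30)]
Compute completion times and tardiness:
  Job 1: p=8, d=11, C=8, tardiness=max(0,8-11)=0
  Job 2: p=4, d=19, C=12, tardiness=max(0,12-19)=0
  Job 3: p=5, d=22, C=17, tardiness=max(0,17-22)=0
  Job 4: p=6, d=25, C=23, tardiness=max(0,23-25)=0
  Job 5: p=10, d=26, C=33, tardiness=max(0,33-26)=7
  Job 6: p=6, d=30, C=39, tardiness=max(0,39-30)=9
Total tardiness = 16

16


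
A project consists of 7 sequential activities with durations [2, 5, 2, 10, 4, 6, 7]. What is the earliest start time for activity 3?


Activity 3 starts after activities 1 through 2 complete.
Predecessor durations: [2, 5]
ES = 2 + 5 = 7

7


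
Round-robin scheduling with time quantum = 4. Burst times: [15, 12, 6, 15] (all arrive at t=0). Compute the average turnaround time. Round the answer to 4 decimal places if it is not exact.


Time quantum = 4
Execution trace:
  J1 runs 4 units, time = 4
  J2 runs 4 units, time = 8
  J3 runs 4 units, time = 12
  J4 runs 4 units, time = 16
  J1 runs 4 units, time = 20
  J2 runs 4 units, time = 24
  J3 runs 2 units, time = 26
  J4 runs 4 units, time = 30
  J1 runs 4 units, time = 34
  J2 runs 4 units, time = 38
  J4 runs 4 units, time = 42
  J1 runs 3 units, time = 45
  J4 runs 3 units, time = 48
Finish times: [45, 38, 26, 48]
Average turnaround = 157/4 = 39.25

39.25


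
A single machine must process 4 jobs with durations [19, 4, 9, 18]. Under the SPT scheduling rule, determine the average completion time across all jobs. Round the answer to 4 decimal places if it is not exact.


Sort jobs by processing time (SPT order): [4, 9, 18, 19]
Compute completion times sequentially:
  Job 1: processing = 4, completes at 4
  Job 2: processing = 9, completes at 13
  Job 3: processing = 18, completes at 31
  Job 4: processing = 19, completes at 50
Sum of completion times = 98
Average completion time = 98/4 = 24.5

24.5


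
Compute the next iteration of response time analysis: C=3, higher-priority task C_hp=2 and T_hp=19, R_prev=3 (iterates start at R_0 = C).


R_next = C + ceil(R_prev / T_hp) * C_hp
ceil(3 / 19) = ceil(0.1579) = 1
Interference = 1 * 2 = 2
R_next = 3 + 2 = 5

5


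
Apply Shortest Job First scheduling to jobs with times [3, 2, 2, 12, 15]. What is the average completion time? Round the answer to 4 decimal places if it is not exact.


SJF order (ascending): [2, 2, 3, 12, 15]
Completion times:
  Job 1: burst=2, C=2
  Job 2: burst=2, C=4
  Job 3: burst=3, C=7
  Job 4: burst=12, C=19
  Job 5: burst=15, C=34
Average completion = 66/5 = 13.2

13.2


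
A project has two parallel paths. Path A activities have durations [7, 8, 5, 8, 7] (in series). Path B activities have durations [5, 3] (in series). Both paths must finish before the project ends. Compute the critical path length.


Path A total = 7 + 8 + 5 + 8 + 7 = 35
Path B total = 5 + 3 = 8
Critical path = longest path = max(35, 8) = 35

35


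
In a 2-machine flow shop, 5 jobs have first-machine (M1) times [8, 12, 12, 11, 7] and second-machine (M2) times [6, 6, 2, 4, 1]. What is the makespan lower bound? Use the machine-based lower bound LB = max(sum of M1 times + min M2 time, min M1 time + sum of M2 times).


LB1 = sum(M1 times) + min(M2 times) = 50 + 1 = 51
LB2 = min(M1 times) + sum(M2 times) = 7 + 19 = 26
Lower bound = max(LB1, LB2) = max(51, 26) = 51

51


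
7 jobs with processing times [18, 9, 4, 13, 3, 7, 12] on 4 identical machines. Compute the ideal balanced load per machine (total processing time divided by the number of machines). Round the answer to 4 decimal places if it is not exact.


Total processing time = 18 + 9 + 4 + 13 + 3 + 7 + 12 = 66
Number of machines = 4
Ideal balanced load = 66 / 4 = 16.5

16.5


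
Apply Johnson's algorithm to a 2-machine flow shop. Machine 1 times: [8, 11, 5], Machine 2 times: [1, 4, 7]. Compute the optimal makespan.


Apply Johnson's rule:
  Group 1 (a <= b): [(3, 5, 7)]
  Group 2 (a > b): [(2, 11, 4), (1, 8, 1)]
Optimal job order: [3, 2, 1]
Schedule:
  Job 3: M1 done at 5, M2 done at 12
  Job 2: M1 done at 16, M2 done at 20
  Job 1: M1 done at 24, M2 done at 25
Makespan = 25

25


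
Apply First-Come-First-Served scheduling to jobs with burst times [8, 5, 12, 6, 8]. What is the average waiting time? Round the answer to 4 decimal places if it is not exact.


FCFS order (as given): [8, 5, 12, 6, 8]
Waiting times:
  Job 1: wait = 0
  Job 2: wait = 8
  Job 3: wait = 13
  Job 4: wait = 25
  Job 5: wait = 31
Sum of waiting times = 77
Average waiting time = 77/5 = 15.4

15.4


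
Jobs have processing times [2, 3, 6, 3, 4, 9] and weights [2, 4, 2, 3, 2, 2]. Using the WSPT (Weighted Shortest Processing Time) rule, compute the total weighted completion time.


Compute p/w ratios and sort ascending (WSPT): [(3, 4), (2, 2), (3, 3), (4, 2), (6, 2), (9, 2)]
Compute weighted completion times:
  Job (p=3,w=4): C=3, w*C=4*3=12
  Job (p=2,w=2): C=5, w*C=2*5=10
  Job (p=3,w=3): C=8, w*C=3*8=24
  Job (p=4,w=2): C=12, w*C=2*12=24
  Job (p=6,w=2): C=18, w*C=2*18=36
  Job (p=9,w=2): C=27, w*C=2*27=54
Total weighted completion time = 160

160


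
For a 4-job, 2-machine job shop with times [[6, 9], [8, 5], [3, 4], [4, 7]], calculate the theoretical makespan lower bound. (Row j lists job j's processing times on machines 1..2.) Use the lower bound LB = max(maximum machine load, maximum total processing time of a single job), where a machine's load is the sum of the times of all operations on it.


Machine loads:
  Machine 1: 6 + 8 + 3 + 4 = 21
  Machine 2: 9 + 5 + 4 + 7 = 25
Max machine load = 25
Job totals:
  Job 1: 15
  Job 2: 13
  Job 3: 7
  Job 4: 11
Max job total = 15
Lower bound = max(25, 15) = 25

25


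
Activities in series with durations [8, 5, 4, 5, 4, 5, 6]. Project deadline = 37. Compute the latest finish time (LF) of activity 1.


LF(activity 1) = deadline - sum of successor durations
Successors: activities 2 through 7 with durations [5, 4, 5, 4, 5, 6]
Sum of successor durations = 29
LF = 37 - 29 = 8

8


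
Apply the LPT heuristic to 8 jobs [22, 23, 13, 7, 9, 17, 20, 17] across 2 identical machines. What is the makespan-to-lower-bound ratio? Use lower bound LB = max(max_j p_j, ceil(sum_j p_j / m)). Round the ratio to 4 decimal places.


LPT order: [23, 22, 20, 17, 17, 13, 9, 7]
Machine loads after assignment: [64, 64]
LPT makespan = 64
Lower bound = max(max_job, ceil(total/2)) = max(23, 64) = 64
Ratio = 64 / 64 = 1.0

1.0


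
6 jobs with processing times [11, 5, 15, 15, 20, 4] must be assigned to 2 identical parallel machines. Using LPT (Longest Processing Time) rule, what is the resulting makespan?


Sort jobs in decreasing order (LPT): [20, 15, 15, 11, 5, 4]
Assign each job to the least loaded machine:
  Machine 1: jobs [20, 11, 4], load = 35
  Machine 2: jobs [15, 15, 5], load = 35
Makespan = max load = 35

35


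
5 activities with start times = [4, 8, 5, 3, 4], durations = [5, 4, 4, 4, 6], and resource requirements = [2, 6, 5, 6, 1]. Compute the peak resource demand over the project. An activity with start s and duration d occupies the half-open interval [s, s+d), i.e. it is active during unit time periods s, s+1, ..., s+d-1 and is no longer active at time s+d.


Each activity i is active on [start_i, start_i + duration_i).
Compute total resource usage per time slot:
  t=0: active resources = [], total = 0
  t=1: active resources = [], total = 0
  t=2: active resources = [], total = 0
  t=3: active resources = [6], total = 6
  t=4: active resources = [2, 6, 1], total = 9
  t=5: active resources = [2, 5, 6, 1], total = 14
  t=6: active resources = [2, 5, 6, 1], total = 14
  t=7: active resources = [2, 5, 1], total = 8
  t=8: active resources = [2, 6, 5, 1], total = 14
  t=9: active resources = [6, 1], total = 7
  t=10: active resources = [6], total = 6
  t=11: active resources = [6], total = 6
Peak resource demand = 14

14


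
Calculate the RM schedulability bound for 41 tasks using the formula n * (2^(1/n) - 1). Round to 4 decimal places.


Compute 2^(1/41) = 1.0170497444
Subtract 1: 1.0170497444 - 1 = 0.0170497444
Multiply by n: 41 * 0.0170497444 = 0.6990395204
Round to 4 dp: 0.6990

0.6990


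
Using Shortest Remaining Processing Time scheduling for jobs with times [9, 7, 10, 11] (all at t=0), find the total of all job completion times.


Since all jobs arrive at t=0, SRPT equals SPT ordering.
SPT order: [7, 9, 10, 11]
Completion times:
  Job 1: p=7, C=7
  Job 2: p=9, C=16
  Job 3: p=10, C=26
  Job 4: p=11, C=37
Total completion time = 7 + 16 + 26 + 37 = 86

86


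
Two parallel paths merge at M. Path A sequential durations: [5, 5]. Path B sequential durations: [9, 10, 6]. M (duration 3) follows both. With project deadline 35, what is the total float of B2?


Forward pass: ES(B2) = sum of predecessors on chain B = 9
EF = ES + duration = 9 + 10 = 19
Backward pass: LF(M) = deadline = 35; LS(M) = 35 - 3 = 32
LF(B2) = LS(M) - sum(successors on chain B) = 32 - 6 = 26
LS = LF - duration = 26 - 10 = 16
Total float = LS - ES = 16 - 9 = 7

7


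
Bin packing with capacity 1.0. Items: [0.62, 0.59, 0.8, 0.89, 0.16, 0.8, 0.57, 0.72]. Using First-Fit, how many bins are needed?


Place items sequentially using First-Fit:
  Item 0.62 -> new Bin 1
  Item 0.59 -> new Bin 2
  Item 0.8 -> new Bin 3
  Item 0.89 -> new Bin 4
  Item 0.16 -> Bin 1 (now 0.78)
  Item 0.8 -> new Bin 5
  Item 0.57 -> new Bin 6
  Item 0.72 -> new Bin 7
Total bins used = 7

7


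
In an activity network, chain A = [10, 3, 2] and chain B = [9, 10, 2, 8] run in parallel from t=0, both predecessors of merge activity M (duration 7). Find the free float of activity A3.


ES(A3) = sum of predecessors on chain A = 13
EF(A3) = ES + duration = 13 + 2 = 15
Successor of A3 is M. ES(M) = max(sum(A), sum(B)) = max(15, 29) = 29
Free float = ES(successor) - EF(current) = 29 - 15 = 14

14


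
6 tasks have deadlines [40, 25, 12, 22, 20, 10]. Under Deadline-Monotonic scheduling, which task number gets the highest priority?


Sort tasks by relative deadline (ascending):
  Task 6: deadline = 10
  Task 3: deadline = 12
  Task 5: deadline = 20
  Task 4: deadline = 22
  Task 2: deadline = 25
  Task 1: deadline = 40
Priority order (highest first): [6, 3, 5, 4, 2, 1]
Highest priority task = 6

6


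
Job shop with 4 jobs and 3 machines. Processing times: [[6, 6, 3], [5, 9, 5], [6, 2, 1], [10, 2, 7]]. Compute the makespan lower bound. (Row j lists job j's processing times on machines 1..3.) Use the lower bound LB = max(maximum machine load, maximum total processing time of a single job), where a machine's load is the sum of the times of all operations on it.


Machine loads:
  Machine 1: 6 + 5 + 6 + 10 = 27
  Machine 2: 6 + 9 + 2 + 2 = 19
  Machine 3: 3 + 5 + 1 + 7 = 16
Max machine load = 27
Job totals:
  Job 1: 15
  Job 2: 19
  Job 3: 9
  Job 4: 19
Max job total = 19
Lower bound = max(27, 19) = 27

27


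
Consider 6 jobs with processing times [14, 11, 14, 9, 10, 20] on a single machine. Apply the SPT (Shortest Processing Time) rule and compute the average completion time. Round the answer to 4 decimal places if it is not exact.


Sort jobs by processing time (SPT order): [9, 10, 11, 14, 14, 20]
Compute completion times sequentially:
  Job 1: processing = 9, completes at 9
  Job 2: processing = 10, completes at 19
  Job 3: processing = 11, completes at 30
  Job 4: processing = 14, completes at 44
  Job 5: processing = 14, completes at 58
  Job 6: processing = 20, completes at 78
Sum of completion times = 238
Average completion time = 238/6 = 39.6667

39.6667


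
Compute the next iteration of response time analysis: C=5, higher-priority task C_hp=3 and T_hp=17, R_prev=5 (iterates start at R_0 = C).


R_next = C + ceil(R_prev / T_hp) * C_hp
ceil(5 / 17) = ceil(0.2941) = 1
Interference = 1 * 3 = 3
R_next = 5 + 3 = 8

8


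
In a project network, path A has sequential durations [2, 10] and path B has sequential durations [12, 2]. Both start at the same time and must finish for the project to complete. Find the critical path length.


Path A total = 2 + 10 = 12
Path B total = 12 + 2 = 14
Critical path = longest path = max(12, 14) = 14

14


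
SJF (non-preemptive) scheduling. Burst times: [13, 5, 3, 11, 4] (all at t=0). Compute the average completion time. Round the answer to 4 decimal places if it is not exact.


SJF order (ascending): [3, 4, 5, 11, 13]
Completion times:
  Job 1: burst=3, C=3
  Job 2: burst=4, C=7
  Job 3: burst=5, C=12
  Job 4: burst=11, C=23
  Job 5: burst=13, C=36
Average completion = 81/5 = 16.2

16.2


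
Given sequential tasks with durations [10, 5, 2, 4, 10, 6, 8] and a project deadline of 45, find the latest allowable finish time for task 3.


LF(activity 3) = deadline - sum of successor durations
Successors: activities 4 through 7 with durations [4, 10, 6, 8]
Sum of successor durations = 28
LF = 45 - 28 = 17

17


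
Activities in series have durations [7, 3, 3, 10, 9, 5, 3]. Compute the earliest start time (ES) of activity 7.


Activity 7 starts after activities 1 through 6 complete.
Predecessor durations: [7, 3, 3, 10, 9, 5]
ES = 7 + 3 + 3 + 10 + 9 + 5 = 37

37


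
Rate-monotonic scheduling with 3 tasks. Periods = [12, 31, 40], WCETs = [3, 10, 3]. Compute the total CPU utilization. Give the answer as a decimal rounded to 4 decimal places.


Compute individual utilizations (exact fractions):
  Task 1: C/T = 3/12 = 1/4 (approx. 0.25)
  Task 2: C/T = 10/31 (approx. 0.3226)
  Task 3: C/T = 3/40 (approx. 0.075)
Total utilization U = 1/4 + 10/31 + 3/40 = 803/1240
Rounded to 4 decimal places: U = 0.6476
RM (Liu & Layland) bound for 3 tasks = 0.779763; compare with U = 803/1240 (approx. 0.647581)
U <= bound, so schedulable by RM sufficient condition.

0.6476


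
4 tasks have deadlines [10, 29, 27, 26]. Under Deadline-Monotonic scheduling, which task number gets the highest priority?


Sort tasks by relative deadline (ascending):
  Task 1: deadline = 10
  Task 4: deadline = 26
  Task 3: deadline = 27
  Task 2: deadline = 29
Priority order (highest first): [1, 4, 3, 2]
Highest priority task = 1

1


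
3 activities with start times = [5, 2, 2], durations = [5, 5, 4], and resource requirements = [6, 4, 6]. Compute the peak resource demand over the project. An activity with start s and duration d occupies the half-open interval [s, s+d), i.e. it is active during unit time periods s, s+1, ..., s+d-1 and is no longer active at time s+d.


Each activity i is active on [start_i, start_i + duration_i).
Compute total resource usage per time slot:
  t=0: active resources = [], total = 0
  t=1: active resources = [], total = 0
  t=2: active resources = [4, 6], total = 10
  t=3: active resources = [4, 6], total = 10
  t=4: active resources = [4, 6], total = 10
  t=5: active resources = [6, 4, 6], total = 16
  t=6: active resources = [6, 4], total = 10
  t=7: active resources = [6], total = 6
  t=8: active resources = [6], total = 6
  t=9: active resources = [6], total = 6
Peak resource demand = 16

16


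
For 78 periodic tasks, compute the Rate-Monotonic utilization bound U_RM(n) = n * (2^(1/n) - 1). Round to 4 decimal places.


Compute 2^(1/78) = 1.0089261045
Subtract 1: 1.0089261045 - 1 = 0.0089261045
Multiply by n: 78 * 0.0089261045 = 0.6962361510
Round to 4 dp: 0.6962

0.6962


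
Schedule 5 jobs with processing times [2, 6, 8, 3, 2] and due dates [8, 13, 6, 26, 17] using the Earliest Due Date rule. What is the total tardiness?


Sort by due date (EDD order): [(8, 6), (2, 8), (6, 13), (2, 17), (3, 26)]
Compute completion times and tardiness:
  Job 1: p=8, d=6, C=8, tardiness=max(0,8-6)=2
  Job 2: p=2, d=8, C=10, tardiness=max(0,10-8)=2
  Job 3: p=6, d=13, C=16, tardiness=max(0,16-13)=3
  Job 4: p=2, d=17, C=18, tardiness=max(0,18-17)=1
  Job 5: p=3, d=26, C=21, tardiness=max(0,21-26)=0
Total tardiness = 8

8


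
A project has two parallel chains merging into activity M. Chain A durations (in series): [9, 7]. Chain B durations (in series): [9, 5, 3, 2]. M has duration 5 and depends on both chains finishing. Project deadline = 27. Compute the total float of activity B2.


Forward pass: ES(B2) = sum of predecessors on chain B = 9
EF = ES + duration = 9 + 5 = 14
Backward pass: LF(M) = deadline = 27; LS(M) = 27 - 5 = 22
LF(B2) = LS(M) - sum(successors on chain B) = 22 - 5 = 17
LS = LF - duration = 17 - 5 = 12
Total float = LS - ES = 12 - 9 = 3

3


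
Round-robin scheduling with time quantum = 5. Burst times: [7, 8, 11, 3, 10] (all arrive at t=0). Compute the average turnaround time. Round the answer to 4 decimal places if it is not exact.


Time quantum = 5
Execution trace:
  J1 runs 5 units, time = 5
  J2 runs 5 units, time = 10
  J3 runs 5 units, time = 15
  J4 runs 3 units, time = 18
  J5 runs 5 units, time = 23
  J1 runs 2 units, time = 25
  J2 runs 3 units, time = 28
  J3 runs 5 units, time = 33
  J5 runs 5 units, time = 38
  J3 runs 1 units, time = 39
Finish times: [25, 28, 39, 18, 38]
Average turnaround = 148/5 = 29.6

29.6


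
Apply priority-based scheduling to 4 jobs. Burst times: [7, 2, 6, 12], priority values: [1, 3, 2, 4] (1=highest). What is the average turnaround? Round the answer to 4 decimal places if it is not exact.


Sort by priority (ascending = highest first):
Order: [(1, 7), (2, 6), (3, 2), (4, 12)]
Completion times:
  Priority 1, burst=7, C=7
  Priority 2, burst=6, C=13
  Priority 3, burst=2, C=15
  Priority 4, burst=12, C=27
Average turnaround = 62/4 = 15.5

15.5


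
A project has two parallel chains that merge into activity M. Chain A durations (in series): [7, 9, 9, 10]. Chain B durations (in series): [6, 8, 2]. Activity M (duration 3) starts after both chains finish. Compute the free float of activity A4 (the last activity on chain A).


ES(A4) = sum of predecessors on chain A = 25
EF(A4) = ES + duration = 25 + 10 = 35
Successor of A4 is M. ES(M) = max(sum(A), sum(B)) = max(35, 16) = 35
Free float = ES(successor) - EF(current) = 35 - 35 = 0

0


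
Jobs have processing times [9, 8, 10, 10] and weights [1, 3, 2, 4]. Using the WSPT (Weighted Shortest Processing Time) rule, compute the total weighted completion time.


Compute p/w ratios and sort ascending (WSPT): [(10, 4), (8, 3), (10, 2), (9, 1)]
Compute weighted completion times:
  Job (p=10,w=4): C=10, w*C=4*10=40
  Job (p=8,w=3): C=18, w*C=3*18=54
  Job (p=10,w=2): C=28, w*C=2*28=56
  Job (p=9,w=1): C=37, w*C=1*37=37
Total weighted completion time = 187

187


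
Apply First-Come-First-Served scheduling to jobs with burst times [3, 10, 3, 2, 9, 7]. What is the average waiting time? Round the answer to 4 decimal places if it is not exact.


FCFS order (as given): [3, 10, 3, 2, 9, 7]
Waiting times:
  Job 1: wait = 0
  Job 2: wait = 3
  Job 3: wait = 13
  Job 4: wait = 16
  Job 5: wait = 18
  Job 6: wait = 27
Sum of waiting times = 77
Average waiting time = 77/6 = 12.8333

12.8333


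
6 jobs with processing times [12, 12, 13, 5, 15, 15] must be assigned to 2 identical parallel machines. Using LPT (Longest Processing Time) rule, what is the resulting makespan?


Sort jobs in decreasing order (LPT): [15, 15, 13, 12, 12, 5]
Assign each job to the least loaded machine:
  Machine 1: jobs [15, 13, 5], load = 33
  Machine 2: jobs [15, 12, 12], load = 39
Makespan = max load = 39

39


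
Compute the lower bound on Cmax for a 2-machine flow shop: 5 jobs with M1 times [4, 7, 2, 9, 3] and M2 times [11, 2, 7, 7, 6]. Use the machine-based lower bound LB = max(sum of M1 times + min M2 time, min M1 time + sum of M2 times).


LB1 = sum(M1 times) + min(M2 times) = 25 + 2 = 27
LB2 = min(M1 times) + sum(M2 times) = 2 + 33 = 35
Lower bound = max(LB1, LB2) = max(27, 35) = 35

35


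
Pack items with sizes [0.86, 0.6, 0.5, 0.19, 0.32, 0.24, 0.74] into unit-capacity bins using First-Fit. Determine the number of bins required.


Place items sequentially using First-Fit:
  Item 0.86 -> new Bin 1
  Item 0.6 -> new Bin 2
  Item 0.5 -> new Bin 3
  Item 0.19 -> Bin 2 (now 0.79)
  Item 0.32 -> Bin 3 (now 0.82)
  Item 0.24 -> new Bin 4
  Item 0.74 -> Bin 4 (now 0.98)
Total bins used = 4

4


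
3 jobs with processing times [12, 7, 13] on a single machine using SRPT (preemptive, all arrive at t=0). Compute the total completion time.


Since all jobs arrive at t=0, SRPT equals SPT ordering.
SPT order: [7, 12, 13]
Completion times:
  Job 1: p=7, C=7
  Job 2: p=12, C=19
  Job 3: p=13, C=32
Total completion time = 7 + 19 + 32 = 58

58


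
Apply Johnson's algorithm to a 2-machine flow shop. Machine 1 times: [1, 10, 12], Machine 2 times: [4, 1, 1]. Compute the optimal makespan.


Apply Johnson's rule:
  Group 1 (a <= b): [(1, 1, 4)]
  Group 2 (a > b): [(2, 10, 1), (3, 12, 1)]
Optimal job order: [1, 2, 3]
Schedule:
  Job 1: M1 done at 1, M2 done at 5
  Job 2: M1 done at 11, M2 done at 12
  Job 3: M1 done at 23, M2 done at 24
Makespan = 24

24


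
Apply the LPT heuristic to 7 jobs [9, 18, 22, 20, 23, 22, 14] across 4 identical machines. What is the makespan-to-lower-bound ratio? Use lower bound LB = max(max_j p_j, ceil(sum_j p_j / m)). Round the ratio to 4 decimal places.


LPT order: [23, 22, 22, 20, 18, 14, 9]
Machine loads after assignment: [23, 36, 31, 38]
LPT makespan = 38
Lower bound = max(max_job, ceil(total/4)) = max(23, 32) = 32
Ratio = 38 / 32 = 1.1875

1.1875


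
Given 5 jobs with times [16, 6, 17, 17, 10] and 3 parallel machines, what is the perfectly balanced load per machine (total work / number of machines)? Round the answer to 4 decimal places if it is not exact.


Total processing time = 16 + 6 + 17 + 17 + 10 = 66
Number of machines = 3
Ideal balanced load = 66 / 3 = 22.0

22.0


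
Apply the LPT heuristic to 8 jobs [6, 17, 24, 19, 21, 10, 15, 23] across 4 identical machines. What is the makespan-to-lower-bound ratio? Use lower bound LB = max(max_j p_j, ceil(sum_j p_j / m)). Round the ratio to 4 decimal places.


LPT order: [24, 23, 21, 19, 17, 15, 10, 6]
Machine loads after assignment: [30, 33, 36, 36]
LPT makespan = 36
Lower bound = max(max_job, ceil(total/4)) = max(24, 34) = 34
Ratio = 36 / 34 = 1.0588

1.0588
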